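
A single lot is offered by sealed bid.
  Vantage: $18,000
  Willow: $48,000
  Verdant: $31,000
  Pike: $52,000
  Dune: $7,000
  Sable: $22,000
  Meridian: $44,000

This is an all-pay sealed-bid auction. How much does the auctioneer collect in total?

All-pay sealed-bid auction: the highest bidder wins the item, but every bidder pays their own bid.
Sorting bids: 52,000 (Pike) > 48,000 (Willow) > 44,000 (Meridian) > 31,000 (Verdant) > 22,000 (Sable) > 18,000 (Vantage) > …
Pike wins with the top bid; all bids are sunk regardless.
Every bidder forfeits their bid regardless of winning.
Revenue = 18,000 + 48,000 + 31,000 + 52,000 + 7,000 + 22,000 + 44,000 = $222,000.

Total revenue: $222,000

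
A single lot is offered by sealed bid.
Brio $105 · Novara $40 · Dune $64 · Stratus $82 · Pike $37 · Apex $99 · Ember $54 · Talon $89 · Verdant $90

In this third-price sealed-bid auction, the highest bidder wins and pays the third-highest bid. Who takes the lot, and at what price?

Third-price sealed-bid auction: the highest bidder wins and pays the third-highest bid.
Bids in order: 105 (Brio) > 99 (Apex) > 90 (Verdant) > 89 (Talon) > 82 (Stratus) > 64 (Dune) > …
Brio is highest; pays the third-highest bid, $90.

Brio pays $90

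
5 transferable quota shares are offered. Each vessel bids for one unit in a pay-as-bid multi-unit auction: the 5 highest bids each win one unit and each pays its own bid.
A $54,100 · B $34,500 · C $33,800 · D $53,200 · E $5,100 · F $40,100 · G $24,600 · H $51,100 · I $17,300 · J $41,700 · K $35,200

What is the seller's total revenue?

Total revenue: $240,200

Sorting: 54,100 (A), 53,200 (D), 51,100 (H), 41,700 (J), 40,100 (F), 35,200 (K), 34,500 (B), …
The 5 highest are A, D, H, J, F.
Total revenue = 54,100 + 53,200 + 51,100 + 41,700 + 40,100 = $240,200.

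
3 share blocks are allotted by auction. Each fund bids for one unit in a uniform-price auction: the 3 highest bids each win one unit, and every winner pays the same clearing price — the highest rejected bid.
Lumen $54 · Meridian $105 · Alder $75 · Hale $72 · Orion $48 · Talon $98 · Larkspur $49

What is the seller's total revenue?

Total revenue: $216

Ordering the bids: 105 (Meridian), 98 (Talon), 75 (Alder), 72 (Hale), 54 (Lumen), …
Winners (3 units): Meridian, Talon, Alder.
First losing bid is Hale's $72, which sets the uniform price.
Total revenue = 3 × $72 = $216.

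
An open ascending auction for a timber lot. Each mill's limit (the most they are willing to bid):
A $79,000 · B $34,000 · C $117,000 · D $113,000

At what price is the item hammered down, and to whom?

C wins at $113,000

Limits ranked: 117,000 (C) > 113,000 (D) > 79,000 (A) > 34,000 (B)
Bidding ends when D exits at $113,000; C takes it.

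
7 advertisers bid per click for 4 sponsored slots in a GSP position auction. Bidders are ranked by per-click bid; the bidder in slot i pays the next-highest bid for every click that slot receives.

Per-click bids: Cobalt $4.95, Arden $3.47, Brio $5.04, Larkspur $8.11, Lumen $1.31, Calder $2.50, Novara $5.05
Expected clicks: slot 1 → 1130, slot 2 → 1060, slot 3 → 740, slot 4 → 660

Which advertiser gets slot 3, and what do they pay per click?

Brio; $4.95 per click

Per-click bids in order: $8.11 (Larkspur) > $5.05 (Novara) > $5.04 (Brio) > $4.95 (Cobalt) > $3.47 (Arden) > …
Slot 3 goes to the third-ranked bidder, Brio, who pays the next bid down: $4.95/click.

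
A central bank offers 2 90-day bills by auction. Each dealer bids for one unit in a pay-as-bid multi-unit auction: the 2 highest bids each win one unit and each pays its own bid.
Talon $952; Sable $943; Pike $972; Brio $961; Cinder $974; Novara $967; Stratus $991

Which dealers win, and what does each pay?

Bids ranked high→low: 991 (Stratus), 974 (Cinder), 972 (Pike), 967 (Novara), …
Top 2: Stratus, Cinder.
Each winner pays its own bid: Stratus $991, Cinder $974.

Stratus $991, Cinder $974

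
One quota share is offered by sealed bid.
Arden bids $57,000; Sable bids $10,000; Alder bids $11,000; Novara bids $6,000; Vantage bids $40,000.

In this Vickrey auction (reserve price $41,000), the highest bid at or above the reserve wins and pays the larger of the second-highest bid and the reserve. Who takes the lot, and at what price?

Bids ranked: 57,000 (Arden) > 40,000 (Vantage) > 11,000 (Alder) > 10,000 (Sable) > 6,000 (Novara)
Arden has the top bid at or above the reserve ($57,000).
max(second-highest $40,000, reserve $41,000) = $41,000.

Arden pays $41,000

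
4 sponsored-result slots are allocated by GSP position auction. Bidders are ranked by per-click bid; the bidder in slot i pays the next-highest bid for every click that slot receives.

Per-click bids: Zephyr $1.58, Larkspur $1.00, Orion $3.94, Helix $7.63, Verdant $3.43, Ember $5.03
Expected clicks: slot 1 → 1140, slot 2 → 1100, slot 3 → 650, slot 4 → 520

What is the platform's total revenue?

Sorting advertisers: $7.63 (Helix) > $5.03 (Ember) > $3.94 (Orion) > $3.43 (Verdant) > $1.58 (Zephyr) > …
Slot 1: Helix pays $5.03 × 1140 = $5734.20
Slot 2: Ember pays $3.94 × 1100 = $4334.00
Slot 3: Orion pays $3.43 × 650 = $2229.50
Slot 4: Verdant pays $1.58 × 520 = $821.60
Total = $13119.30

Total revenue: $13119.30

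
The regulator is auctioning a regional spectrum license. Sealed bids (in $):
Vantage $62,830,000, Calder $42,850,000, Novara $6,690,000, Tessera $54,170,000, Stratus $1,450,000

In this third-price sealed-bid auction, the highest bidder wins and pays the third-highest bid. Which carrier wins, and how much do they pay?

Third-price sealed-bid auction: the highest bidder wins and pays the third-highest bid.
Bids in order: 62,830,000 (Vantage) > 54,170,000 (Tessera) > 42,850,000 (Calder) > 6,690,000 (Novara) > 1,450,000 (Stratus)
Vantage is highest; pays the third-highest bid, $42,850,000.

Vantage pays $42,850,000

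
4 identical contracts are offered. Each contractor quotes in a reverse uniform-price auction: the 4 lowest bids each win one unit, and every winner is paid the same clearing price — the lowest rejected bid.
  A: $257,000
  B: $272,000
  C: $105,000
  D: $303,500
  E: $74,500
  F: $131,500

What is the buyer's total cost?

Total cost: $1,088,000

Bids ranked low→high: 74,500 (E), 105,000 (C), 131,500 (F), 257,000 (A), 272,000 (B), 303,500 (D)
The 4 lowest are E, C, F, A.
First losing bid is B's $272,000, which sets the uniform price.
Total cost = 4 × $272,000 = $1,088,000.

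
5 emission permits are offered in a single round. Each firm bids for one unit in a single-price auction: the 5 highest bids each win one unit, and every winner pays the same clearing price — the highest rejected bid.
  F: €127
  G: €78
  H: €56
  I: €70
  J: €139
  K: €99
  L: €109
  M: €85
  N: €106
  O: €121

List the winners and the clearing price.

J, F, O, L, N; each pays €99

Bids ranked high→low: 139 (J), 127 (F), 121 (O), 109 (L), 106 (N), 99 (K), 85 (M), …
Top 5: J, F, O, L, N.
First losing bid is K's €99, which sets the uniform price.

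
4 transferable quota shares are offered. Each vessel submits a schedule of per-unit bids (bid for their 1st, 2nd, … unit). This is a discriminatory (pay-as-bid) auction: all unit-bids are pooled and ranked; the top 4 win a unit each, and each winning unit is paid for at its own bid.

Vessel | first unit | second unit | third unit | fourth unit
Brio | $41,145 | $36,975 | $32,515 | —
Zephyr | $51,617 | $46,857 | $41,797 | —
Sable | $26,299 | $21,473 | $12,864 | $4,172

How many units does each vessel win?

Brio 1, Zephyr 3

Pooled unit-bids ranked (top 4): 51,617 (Zephyr-1), 46,857 (Zephyr-2), 41,797 (Zephyr-3), 41,145 (Brio-1)
Next rejected bid: $36,975 (not a price — pay-as-bid).
Allocation: Brio 1, Zephyr 3.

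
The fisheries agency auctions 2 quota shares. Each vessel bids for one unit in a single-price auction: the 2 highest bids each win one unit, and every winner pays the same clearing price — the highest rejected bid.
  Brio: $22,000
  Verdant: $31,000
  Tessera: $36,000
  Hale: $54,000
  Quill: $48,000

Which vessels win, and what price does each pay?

Sorting: 54,000 (Hale), 48,000 (Quill), 36,000 (Tessera), 31,000 (Verdant), …
Top 2: Hale, Quill.
Clearing price = highest rejected bid = $36,000.

Hale, Quill; each pays $36,000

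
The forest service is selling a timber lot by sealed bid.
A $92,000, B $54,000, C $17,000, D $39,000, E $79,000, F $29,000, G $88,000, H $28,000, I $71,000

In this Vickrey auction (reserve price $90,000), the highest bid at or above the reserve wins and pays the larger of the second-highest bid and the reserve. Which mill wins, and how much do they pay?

Bids ranked: 92,000 (A) > 88,000 (G) > 79,000 (E) > 71,000 (I) > 54,000 (B) > 39,000 (D) > …
A has the top bid at or above the reserve ($92,000).
max(second-highest $88,000, reserve $90,000) = $90,000.

A pays $90,000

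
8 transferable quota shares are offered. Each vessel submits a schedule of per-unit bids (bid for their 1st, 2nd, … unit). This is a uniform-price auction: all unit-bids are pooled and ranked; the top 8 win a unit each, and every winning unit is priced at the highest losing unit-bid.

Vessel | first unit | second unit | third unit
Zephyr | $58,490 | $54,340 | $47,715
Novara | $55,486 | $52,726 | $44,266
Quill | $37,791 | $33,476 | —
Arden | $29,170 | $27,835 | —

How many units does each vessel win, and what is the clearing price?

Novara 3, Quill 2, Zephyr 3; clearing price $29,170

All unit-bids, highest first — top 8: 58,490 (Zephyr-1), 55,486 (Novara-1), 54,340 (Zephyr-2), 52,726 (Novara-2), 47,715 (Zephyr-3), 44,266 (Novara-3), 37,791 (Quill-1), 33,476 (Quill-2)
First bid not allocated: $29,170.
Allocation: Novara 3, Quill 2, Zephyr 3.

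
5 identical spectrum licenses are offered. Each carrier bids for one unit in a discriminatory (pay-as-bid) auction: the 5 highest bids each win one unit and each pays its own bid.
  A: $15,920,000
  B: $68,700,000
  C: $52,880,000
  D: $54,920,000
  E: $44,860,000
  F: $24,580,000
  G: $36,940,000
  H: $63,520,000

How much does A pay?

Ordering the bids: 68,700,000 (B), 63,520,000 (H), 54,920,000 (D), 52,880,000 (C), 44,860,000 (E), 36,940,000 (G), 24,580,000 (F), …
Top 5: B, H, D, C, E.
A does not win → $0.

A pays $0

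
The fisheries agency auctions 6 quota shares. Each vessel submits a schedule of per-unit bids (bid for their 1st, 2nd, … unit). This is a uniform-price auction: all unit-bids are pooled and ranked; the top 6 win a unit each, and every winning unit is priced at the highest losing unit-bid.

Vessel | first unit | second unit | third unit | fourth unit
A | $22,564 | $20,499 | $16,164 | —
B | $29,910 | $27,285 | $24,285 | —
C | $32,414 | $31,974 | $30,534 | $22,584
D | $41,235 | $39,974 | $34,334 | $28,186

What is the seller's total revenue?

Pooled unit-bids ranked (top 6): 41,235 (D-1), 39,974 (D-2), 34,334 (D-3), 32,414 (C-1), 31,974 (C-2), 30,534 (C-3)
The (k+1)-th unit-bid is $29,910.
Allocation: C 3, D 3. Every unit priced at $29,910.
Revenue = 6 × 29,910 = $179,460.

Total revenue: $179,460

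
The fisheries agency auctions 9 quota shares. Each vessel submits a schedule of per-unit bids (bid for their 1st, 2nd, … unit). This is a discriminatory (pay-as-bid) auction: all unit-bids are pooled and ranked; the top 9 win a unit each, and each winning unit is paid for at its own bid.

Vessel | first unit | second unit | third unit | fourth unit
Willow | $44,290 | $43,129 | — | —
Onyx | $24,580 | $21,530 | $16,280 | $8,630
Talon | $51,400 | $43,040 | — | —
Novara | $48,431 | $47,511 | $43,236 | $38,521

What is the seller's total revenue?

Total revenue: $384,138

All unit-bids, highest first — top 9: 51,400 (Talon-1), 48,431 (Novara-1), 47,511 (Novara-2), 44,290 (Willow-1), 43,236 (Novara-3), 43,129 (Willow-2), 43,040 (Talon-2), 38,521 (Novara-4), 24,580 (Onyx-1)
Next rejected bid: $21,530 (not a price — pay-as-bid).
Each winning unit pays its own bid.
Revenue = 51,400 + 48,431 + 47,511 + 44,290 + 43,236 + 43,129 + 43,040 + 38,521 + 24,580 = $384,138.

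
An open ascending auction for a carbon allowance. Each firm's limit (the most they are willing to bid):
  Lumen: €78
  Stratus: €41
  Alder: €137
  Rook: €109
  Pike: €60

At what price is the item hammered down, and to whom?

Alder wins at €109

Ascending (English) auction: the price rises until one bidder remains; the winner pays the price at which the last rival dropped out.
Sorting limits: 137 (Alder) > 109 (Rook) > 78 (Lumen) > 60 (Pike) > 41 (Stratus)
Rook is the last rival to drop out, at €109; Alder remains and wins at that price.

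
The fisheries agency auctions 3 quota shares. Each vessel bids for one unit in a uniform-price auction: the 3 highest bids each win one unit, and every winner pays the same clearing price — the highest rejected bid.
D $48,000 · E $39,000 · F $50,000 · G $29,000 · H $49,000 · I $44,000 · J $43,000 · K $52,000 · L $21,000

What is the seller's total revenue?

Total revenue: $144,000

Ordering the bids: 52,000 (K), 50,000 (F), 49,000 (H), 48,000 (D), 44,000 (I), …
Winners (3 units): K, F, H.
First losing bid is D's $48,000, which sets the uniform price.
Total revenue = 3 × $48,000 = $144,000.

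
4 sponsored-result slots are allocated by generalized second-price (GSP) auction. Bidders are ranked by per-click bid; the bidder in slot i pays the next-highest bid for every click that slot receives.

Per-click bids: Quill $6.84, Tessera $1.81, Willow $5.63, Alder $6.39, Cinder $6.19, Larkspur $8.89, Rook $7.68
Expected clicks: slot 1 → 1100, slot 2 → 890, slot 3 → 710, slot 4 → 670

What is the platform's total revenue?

Sorting advertisers: $8.89 (Larkspur) > $7.68 (Rook) > $6.84 (Quill) > $6.39 (Alder) > $6.19 (Cinder) > …
Slot 1: Larkspur pays $7.68 × 1100 = $8448.00
Slot 2: Rook pays $6.84 × 890 = $6087.60
Slot 3: Quill pays $6.39 × 710 = $4536.90
Slot 4: Alder pays $6.19 × 670 = $4147.30
Total = $23219.80

Total revenue: $23219.80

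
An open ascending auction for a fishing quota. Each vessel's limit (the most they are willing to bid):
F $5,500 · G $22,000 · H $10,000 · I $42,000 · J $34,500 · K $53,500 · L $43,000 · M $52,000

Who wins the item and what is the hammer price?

K wins at $52,000

Limits in order: 53,500 (K) > 52,000 (M) > 43,000 (L) > 42,000 (I) > 34,500 (J) > 22,000 (G) > …
Bidding ends when M exits at $52,000; K takes it.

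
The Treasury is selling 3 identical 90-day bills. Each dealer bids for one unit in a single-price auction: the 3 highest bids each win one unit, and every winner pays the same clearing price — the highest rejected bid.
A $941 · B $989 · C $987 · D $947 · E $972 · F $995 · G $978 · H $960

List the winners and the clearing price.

F, B, C; each pays $978

Bids ranked high→low: 995 (F), 989 (B), 987 (C), 978 (G), 972 (E), …
Winners (3 units): F, B, C.
First losing bid is G's $978, which sets the uniform price.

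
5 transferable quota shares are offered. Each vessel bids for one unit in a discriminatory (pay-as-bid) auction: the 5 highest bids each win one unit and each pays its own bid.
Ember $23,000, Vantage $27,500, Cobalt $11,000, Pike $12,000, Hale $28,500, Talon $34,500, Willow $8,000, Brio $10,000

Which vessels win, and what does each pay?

Bids ranked high→low: 34,500 (Talon), 28,500 (Hale), 27,500 (Vantage), 23,000 (Ember), 12,000 (Pike), 11,000 (Cobalt), 10,000 (Brio), …
Winners (5 units): Talon, Hale, Vantage, Ember, Pike.
Each winner pays its own bid: Talon $34,500, Hale $28,500, Vantage $27,500, Ember $23,000, Pike $12,000.

Talon $34,500, Hale $28,500, Vantage $27,500, Ember $23,000, Pike $12,000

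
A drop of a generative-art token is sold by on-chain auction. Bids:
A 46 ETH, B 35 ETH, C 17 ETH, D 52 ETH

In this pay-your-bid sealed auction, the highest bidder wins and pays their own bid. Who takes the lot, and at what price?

Rule: the highest bidder wins and pays their own bid.
Bids in order: 52 (D) > 46 (A) > 35 (B) > 17 (C)
D is highest → pays own bid, 52 ETH.

D pays 52 ETH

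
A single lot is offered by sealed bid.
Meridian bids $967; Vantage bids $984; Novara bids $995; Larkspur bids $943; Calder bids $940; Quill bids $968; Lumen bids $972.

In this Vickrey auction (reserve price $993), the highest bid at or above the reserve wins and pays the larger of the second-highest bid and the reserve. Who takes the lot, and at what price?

Bids in order: 995 (Novara) > 984 (Vantage) > 972 (Lumen) > 968 (Quill) > 967 (Meridian) > 943 (Larkspur) > …
Novara has the top bid at or above the reserve ($995).
max(second-highest $984, reserve $993) = $993.

Novara pays $993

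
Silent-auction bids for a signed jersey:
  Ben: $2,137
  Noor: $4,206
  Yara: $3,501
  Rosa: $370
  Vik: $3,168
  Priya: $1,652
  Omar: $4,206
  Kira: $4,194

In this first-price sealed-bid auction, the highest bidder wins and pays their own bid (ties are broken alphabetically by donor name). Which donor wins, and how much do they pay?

Bids in order: 4,206 (Noor) > 4,206 (Omar) > 4,194 (Kira) > 3,501 (Yara) > 3,168 (Vik) > 2,137 (Ben) > …
Tie at $4,206 → Noor wins by tie-break.
First-price: Noor pays what they bid, $4,206.

Noor pays $4,206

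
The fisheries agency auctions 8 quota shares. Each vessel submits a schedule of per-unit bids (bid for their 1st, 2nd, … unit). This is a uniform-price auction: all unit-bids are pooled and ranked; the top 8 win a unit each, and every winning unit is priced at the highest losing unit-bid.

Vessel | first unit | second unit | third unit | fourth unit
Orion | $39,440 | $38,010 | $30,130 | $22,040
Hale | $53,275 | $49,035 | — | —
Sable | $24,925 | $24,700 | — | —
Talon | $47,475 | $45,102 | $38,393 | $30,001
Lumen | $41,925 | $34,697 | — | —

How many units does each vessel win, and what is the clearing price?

Pooled unit-bids ranked (top 8): 53,275 (Hale-1), 49,035 (Hale-2), 47,475 (Talon-1), 45,102 (Talon-2), 41,925 (Lumen-1), 39,440 (Orion-1), 38,393 (Talon-3), 38,010 (Orion-2)
The (k+1)-th unit-bid is $34,697.
Allocation: Hale 2, Lumen 1, Orion 2, Talon 3.

Hale 2, Lumen 1, Orion 2, Talon 3; clearing price $34,697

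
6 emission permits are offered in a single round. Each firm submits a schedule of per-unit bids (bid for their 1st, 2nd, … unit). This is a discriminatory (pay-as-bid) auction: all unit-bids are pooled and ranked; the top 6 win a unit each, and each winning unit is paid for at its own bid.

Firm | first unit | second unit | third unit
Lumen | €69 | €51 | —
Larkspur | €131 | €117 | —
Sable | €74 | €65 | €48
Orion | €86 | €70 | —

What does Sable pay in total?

Merging the schedules and taking the best 6: 131 (Larkspur-1), 117 (Larkspur-2), 86 (Orion-1), 74 (Sable-1), 70 (Orion-2), 69 (Lumen-1)
Next rejected bid: €65 (not a price — pay-as-bid).
Sable's winning unit-bids: 74 = €74.

Sable pays €74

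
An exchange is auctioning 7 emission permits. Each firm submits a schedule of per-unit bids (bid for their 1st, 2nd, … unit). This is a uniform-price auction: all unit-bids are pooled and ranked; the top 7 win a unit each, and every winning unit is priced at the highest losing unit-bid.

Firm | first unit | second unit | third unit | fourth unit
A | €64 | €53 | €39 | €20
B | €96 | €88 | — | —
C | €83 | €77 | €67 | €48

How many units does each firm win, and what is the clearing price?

All unit-bids, highest first — top 7: 96 (B-1), 88 (B-2), 83 (C-1), 77 (C-2), 67 (C-3), 64 (A-1), 53 (A-2)
The (k+1)-th unit-bid is €48.
Allocation: A 2, B 2, C 3.

A 2, B 2, C 3; clearing price €48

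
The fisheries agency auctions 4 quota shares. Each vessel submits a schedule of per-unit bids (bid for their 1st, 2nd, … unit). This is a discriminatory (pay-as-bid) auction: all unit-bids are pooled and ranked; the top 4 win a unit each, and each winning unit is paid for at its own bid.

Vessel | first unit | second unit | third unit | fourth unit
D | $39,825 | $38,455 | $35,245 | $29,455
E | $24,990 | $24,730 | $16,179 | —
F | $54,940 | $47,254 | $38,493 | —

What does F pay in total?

All unit-bids, highest first — top 4: 54,940 (F-1), 47,254 (F-2), 39,825 (D-1), 38,493 (F-3)
Next rejected bid: $38,455 (not a price — pay-as-bid).
F's winning unit-bids: 54,940 + 47,254 + 38,493 = $140,687.

F pays $140,687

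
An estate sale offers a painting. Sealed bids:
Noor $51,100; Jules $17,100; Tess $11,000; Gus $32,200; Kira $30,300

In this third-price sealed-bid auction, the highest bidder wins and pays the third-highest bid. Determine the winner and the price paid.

Noor pays $30,300

Bids ranked: 51,100 (Noor) > 32,200 (Gus) > 30,300 (Kira) > 17,100 (Jules) > 11,000 (Tess)
Noor is highest; pays the third-highest bid, $30,300.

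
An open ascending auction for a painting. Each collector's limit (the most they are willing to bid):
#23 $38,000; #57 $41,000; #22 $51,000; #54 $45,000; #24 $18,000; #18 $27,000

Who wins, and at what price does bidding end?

#22 wins at $45,000

Ascending (English) auction: the price rises until one bidder remains; the winner pays the price at which the last rival dropped out.
Sorting limits: 51,000 (#22) > 45,000 (#54) > 41,000 (#57) > 38,000 (#23) > 27,000 (#18) > 18,000 (#24)
Once the price passes $45,000, only #22 is left; the hammer falls at #54's limit of $45,000.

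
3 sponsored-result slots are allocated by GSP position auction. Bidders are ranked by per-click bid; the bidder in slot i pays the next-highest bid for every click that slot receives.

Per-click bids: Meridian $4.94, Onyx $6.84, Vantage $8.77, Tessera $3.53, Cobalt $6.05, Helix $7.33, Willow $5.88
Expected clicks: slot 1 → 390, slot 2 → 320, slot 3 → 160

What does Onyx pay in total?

Ranked by bid: $8.77 (Vantage) > $7.33 (Helix) > $6.84 (Onyx) > $6.05 (Cobalt) > …
Onyx holds slot 3 → pays next bid $6.05 × 160 clicks = $968.00.

Onyx pays $968.00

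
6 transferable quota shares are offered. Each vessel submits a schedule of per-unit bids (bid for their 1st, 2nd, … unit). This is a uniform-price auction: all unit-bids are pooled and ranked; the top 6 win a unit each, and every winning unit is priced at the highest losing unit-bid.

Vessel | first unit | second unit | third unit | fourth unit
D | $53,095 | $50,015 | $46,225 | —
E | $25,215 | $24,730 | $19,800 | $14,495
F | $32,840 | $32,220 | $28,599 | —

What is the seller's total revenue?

Total revenue: $151,290

Merging the schedules and taking the best 6: 53,095 (D-1), 50,015 (D-2), 46,225 (D-3), 32,840 (F-1), 32,220 (F-2), 28,599 (F-3)
The (k+1)-th unit-bid is $25,215.
Allocation: D 3, F 3. Every unit priced at $25,215.
Revenue = 6 × 25,215 = $151,290.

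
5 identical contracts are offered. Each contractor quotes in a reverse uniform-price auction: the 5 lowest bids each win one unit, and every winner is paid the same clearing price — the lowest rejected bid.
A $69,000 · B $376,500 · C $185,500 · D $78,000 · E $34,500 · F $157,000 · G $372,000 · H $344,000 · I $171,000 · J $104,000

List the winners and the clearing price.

Sorting: 34,500 (E), 69,000 (A), 78,000 (D), 104,000 (J), 157,000 (F), 171,000 (I), 185,500 (C), …
Lowest 5: E, A, D, J, F.
Clearing price = lowest rejected bid = $171,000.

E, A, D, J, F; each is paid $171,000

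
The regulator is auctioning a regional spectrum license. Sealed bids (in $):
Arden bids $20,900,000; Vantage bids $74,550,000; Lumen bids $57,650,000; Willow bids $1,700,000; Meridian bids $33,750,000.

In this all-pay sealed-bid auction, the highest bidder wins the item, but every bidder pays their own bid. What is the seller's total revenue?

Total revenue: $188,550,000

Rule: the highest bidder wins the item, but every bidder pays their own bid.
Bids in order: 74,550,000 (Vantage) > 57,650,000 (Lumen) > 33,750,000 (Meridian) > 20,900,000 (Arden) > 1,700,000 (Willow)
Every bidder forfeits their bid regardless of winning.
Revenue = 20,900,000 + 74,550,000 + 57,650,000 + 1,700,000 + 33,750,000 = $188,550,000.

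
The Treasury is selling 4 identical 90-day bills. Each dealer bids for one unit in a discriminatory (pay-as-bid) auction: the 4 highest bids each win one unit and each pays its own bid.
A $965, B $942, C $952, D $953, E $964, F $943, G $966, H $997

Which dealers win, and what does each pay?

Ordering the bids: 997 (H), 966 (G), 965 (A), 964 (E), 953 (D), 952 (C), …
Top 4: H, G, A, E.
Each winner pays its own bid: H $997, G $966, A $965, E $964.

H $997, G $966, A $965, E $964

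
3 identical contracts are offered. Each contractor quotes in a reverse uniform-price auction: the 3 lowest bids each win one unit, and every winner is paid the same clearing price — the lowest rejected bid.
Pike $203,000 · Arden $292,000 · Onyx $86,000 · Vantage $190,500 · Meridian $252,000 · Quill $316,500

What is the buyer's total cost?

Total cost: $756,000

Ordering the bids: 86,000 (Onyx), 190,500 (Vantage), 203,000 (Pike), 252,000 (Meridian), 292,000 (Arden), …
Winners (3 units): Onyx, Vantage, Pike.
First losing bid is Meridian's $252,000, which sets the uniform price.
Total cost = 3 × $252,000 = $756,000.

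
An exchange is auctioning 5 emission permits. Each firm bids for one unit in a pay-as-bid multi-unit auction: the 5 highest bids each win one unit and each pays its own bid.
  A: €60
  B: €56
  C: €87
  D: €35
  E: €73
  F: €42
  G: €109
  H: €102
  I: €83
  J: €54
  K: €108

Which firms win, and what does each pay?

Sorting: 109 (G), 108 (K), 102 (H), 87 (C), 83 (I), 73 (E), 60 (A), …
Top 5: G, K, H, C, I.
Each winner pays its own bid: G €109, K €108, H €102, C €87, I €83.

G €109, K €108, H €102, C €87, I €83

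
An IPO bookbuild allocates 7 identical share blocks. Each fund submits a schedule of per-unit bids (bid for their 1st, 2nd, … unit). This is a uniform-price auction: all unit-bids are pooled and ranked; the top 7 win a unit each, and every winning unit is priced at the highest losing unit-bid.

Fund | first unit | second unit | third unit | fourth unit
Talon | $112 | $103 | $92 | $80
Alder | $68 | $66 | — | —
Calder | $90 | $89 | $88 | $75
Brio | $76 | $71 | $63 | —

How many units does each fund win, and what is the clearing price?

Merging the schedules and taking the best 7: 112 (Talon-1), 103 (Talon-2), 92 (Talon-3), 90 (Calder-1), 89 (Calder-2), 88 (Calder-3), 80 (Talon-4)
The (k+1)-th unit-bid is $76.
Allocation: Calder 3, Talon 4.

Calder 3, Talon 4; clearing price $76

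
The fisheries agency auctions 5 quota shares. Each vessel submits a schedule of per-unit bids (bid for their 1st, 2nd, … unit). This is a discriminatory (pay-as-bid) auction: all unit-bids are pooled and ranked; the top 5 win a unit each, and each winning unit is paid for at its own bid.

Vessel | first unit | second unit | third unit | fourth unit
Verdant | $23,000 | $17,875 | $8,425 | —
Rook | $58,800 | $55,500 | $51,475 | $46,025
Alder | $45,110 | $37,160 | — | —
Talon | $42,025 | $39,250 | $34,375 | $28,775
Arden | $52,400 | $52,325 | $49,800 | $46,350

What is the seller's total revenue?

Merging the schedules and taking the best 5: 58,800 (Rook-1), 55,500 (Rook-2), 52,400 (Arden-1), 52,325 (Arden-2), 51,475 (Rook-3)
Next rejected bid: $49,800 (not a price — pay-as-bid).
Each winning unit pays its own bid.
Revenue = 58,800 + 55,500 + 52,400 + 52,325 + 51,475 = $270,500.

Total revenue: $270,500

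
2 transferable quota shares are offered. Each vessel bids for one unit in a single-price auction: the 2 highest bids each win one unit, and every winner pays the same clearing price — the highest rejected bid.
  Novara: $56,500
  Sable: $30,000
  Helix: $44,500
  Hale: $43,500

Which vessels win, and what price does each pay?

Bids ranked high→low: 56,500 (Novara), 44,500 (Helix), 43,500 (Hale), 30,000 (Sable)
Winners (2 units): Novara, Helix.
Clearing price = highest rejected bid = $43,500.

Novara, Helix; each pays $43,500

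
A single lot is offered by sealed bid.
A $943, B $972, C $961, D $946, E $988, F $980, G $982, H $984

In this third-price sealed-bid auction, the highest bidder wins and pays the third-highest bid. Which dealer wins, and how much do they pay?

Bids in order: 988 (E) > 984 (H) > 982 (G) > 980 (F) > 972 (B) > 961 (C) > …
E is highest; pays the third-highest bid, $982.

E pays $982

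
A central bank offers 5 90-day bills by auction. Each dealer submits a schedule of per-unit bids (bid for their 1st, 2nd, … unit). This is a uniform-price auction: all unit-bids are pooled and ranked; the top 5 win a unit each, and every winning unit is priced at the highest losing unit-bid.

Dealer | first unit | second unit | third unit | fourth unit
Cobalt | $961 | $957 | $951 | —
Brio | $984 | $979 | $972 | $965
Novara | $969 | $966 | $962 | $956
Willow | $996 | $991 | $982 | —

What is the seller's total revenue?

Total revenue: $4,860

Pooled unit-bids ranked (top 5): 996 (Willow-1), 991 (Willow-2), 984 (Brio-1), 982 (Willow-3), 979 (Brio-2)
The (k+1)-th unit-bid is $972.
Allocation: Brio 2, Willow 3. Every unit priced at $972.
Revenue = 5 × 972 = $4,860.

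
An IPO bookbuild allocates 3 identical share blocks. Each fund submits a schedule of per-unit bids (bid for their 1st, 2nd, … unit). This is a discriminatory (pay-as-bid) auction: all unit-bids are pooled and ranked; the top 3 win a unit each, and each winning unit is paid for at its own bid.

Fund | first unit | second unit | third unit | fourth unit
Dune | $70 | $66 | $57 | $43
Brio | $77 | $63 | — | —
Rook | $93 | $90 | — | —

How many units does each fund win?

Brio 1, Rook 2

Pooled unit-bids ranked (top 3): 93 (Rook-1), 90 (Rook-2), 77 (Brio-1)
Next rejected bid: $70 (not a price — pay-as-bid).
Allocation: Brio 1, Rook 2.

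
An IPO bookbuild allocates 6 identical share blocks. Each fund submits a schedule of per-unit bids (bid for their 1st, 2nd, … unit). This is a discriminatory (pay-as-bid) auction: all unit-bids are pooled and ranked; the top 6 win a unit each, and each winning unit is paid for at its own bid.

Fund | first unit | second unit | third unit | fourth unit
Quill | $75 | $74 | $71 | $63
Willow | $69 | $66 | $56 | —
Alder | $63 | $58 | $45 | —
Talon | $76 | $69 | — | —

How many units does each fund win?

Quill 3, Talon 2, Willow 1

Pooled unit-bids ranked (top 6): 76 (Talon-1), 75 (Quill-1), 74 (Quill-2), 71 (Quill-3), 69 (Willow-1), 69 (Talon-2)
Next rejected bid: $66 (not a price — pay-as-bid).
Allocation: Quill 3, Talon 2, Willow 1.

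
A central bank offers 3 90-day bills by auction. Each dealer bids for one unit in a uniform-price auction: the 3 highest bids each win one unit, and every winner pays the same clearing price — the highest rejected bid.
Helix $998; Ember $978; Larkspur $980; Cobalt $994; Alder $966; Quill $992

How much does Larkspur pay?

Ordering the bids: 998 (Helix), 994 (Cobalt), 992 (Quill), 980 (Larkspur), 978 (Ember), …
The 3 highest are Helix, Cobalt, Quill.
Clearing price = highest rejected bid = $980.
Larkspur does not win → pays $0.

Larkspur pays $0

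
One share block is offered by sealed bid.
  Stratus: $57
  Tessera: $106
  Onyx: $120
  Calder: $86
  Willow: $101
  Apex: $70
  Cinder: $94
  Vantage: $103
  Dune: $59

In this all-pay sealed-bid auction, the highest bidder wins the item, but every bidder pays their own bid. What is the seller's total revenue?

Total revenue: $796

Bids in order: 120 (Onyx) > 106 (Tessera) > 103 (Vantage) > 101 (Willow) > 94 (Cinder) > 86 (Calder) > …
Onyx wins with the top bid; all bids are sunk regardless.
Every bidder forfeits their bid regardless of winning.
Revenue = 57 + 106 + 120 + 86 + 101 + 70 + 94 + 103 + 59 = $796.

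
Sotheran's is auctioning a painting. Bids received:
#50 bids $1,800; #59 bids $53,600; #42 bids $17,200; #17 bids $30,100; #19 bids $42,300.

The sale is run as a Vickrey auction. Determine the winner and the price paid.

#59 pays $42,300

Sorting bids: 53,600 (#59) > 42,300 (#19) > 30,100 (#17) > 17,200 (#42) > 1,800 (#50)
#59 wins with the highest bid; price is set by the runner-up at $42,300.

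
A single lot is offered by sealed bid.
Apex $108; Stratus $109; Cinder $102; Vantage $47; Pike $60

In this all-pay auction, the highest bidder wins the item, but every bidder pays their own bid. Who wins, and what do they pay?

Stratus pays $109

All-pay auction: the highest bidder wins the item, but every bidder pays their own bid.
Bids ranked: 109 (Stratus) > 108 (Apex) > 102 (Cinder) > 60 (Pike) > 47 (Vantage)
Stratus wins with the top bid; all bids are sunk regardless.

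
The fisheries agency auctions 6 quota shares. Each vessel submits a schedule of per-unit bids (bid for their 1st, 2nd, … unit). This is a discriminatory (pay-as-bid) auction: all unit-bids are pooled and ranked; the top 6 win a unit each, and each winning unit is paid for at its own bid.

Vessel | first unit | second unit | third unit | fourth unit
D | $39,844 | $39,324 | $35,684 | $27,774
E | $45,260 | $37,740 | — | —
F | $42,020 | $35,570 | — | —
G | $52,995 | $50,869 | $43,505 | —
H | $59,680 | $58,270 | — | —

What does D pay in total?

D pays $0

Merging the schedules and taking the best 6: 59,680 (H-1), 58,270 (H-2), 52,995 (G-1), 50,869 (G-2), 45,260 (E-1), 43,505 (G-3)
Next rejected bid: $42,020 (not a price — pay-as-bid).
D wins no units.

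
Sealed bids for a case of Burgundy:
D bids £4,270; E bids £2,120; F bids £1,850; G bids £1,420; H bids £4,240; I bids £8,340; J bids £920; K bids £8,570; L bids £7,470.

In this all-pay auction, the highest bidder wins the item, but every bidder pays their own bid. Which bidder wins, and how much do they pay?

Bids in order: 8,570 (K) > 8,340 (I) > 7,470 (L) > 4,270 (D) > 4,240 (H) > 2,120 (E) > …
K wins with the top bid; all bids are sunk regardless.

K pays £8,570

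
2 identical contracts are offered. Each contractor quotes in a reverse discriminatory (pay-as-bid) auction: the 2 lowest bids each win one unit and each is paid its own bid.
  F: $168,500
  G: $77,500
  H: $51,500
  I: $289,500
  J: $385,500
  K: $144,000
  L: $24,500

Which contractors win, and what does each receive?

L $24,500, H $51,500

Bids ranked low→high: 24,500 (L), 51,500 (H), 77,500 (G), 144,000 (K), …
Lowest 2: L, H.
Each winner is paid its own bid: L $24,500, H $51,500.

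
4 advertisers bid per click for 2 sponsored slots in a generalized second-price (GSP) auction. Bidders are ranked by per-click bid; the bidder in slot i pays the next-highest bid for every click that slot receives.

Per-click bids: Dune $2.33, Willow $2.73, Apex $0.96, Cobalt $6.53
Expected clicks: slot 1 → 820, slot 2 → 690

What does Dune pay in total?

Ranked by bid: $6.53 (Cobalt) > $2.73 (Willow) > $2.33 (Dune) > …
Dune ranks below slot 2 → no slot, pays nothing.

Dune pays $0.00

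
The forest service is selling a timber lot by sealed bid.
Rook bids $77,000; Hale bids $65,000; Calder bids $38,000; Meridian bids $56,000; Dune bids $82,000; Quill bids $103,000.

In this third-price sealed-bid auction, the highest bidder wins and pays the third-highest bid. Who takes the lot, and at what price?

Quill pays $77,000

Third-price sealed-bid auction: the highest bidder wins and pays the third-highest bid.
Sorting bids: 103,000 (Quill) > 82,000 (Dune) > 77,000 (Rook) > 65,000 (Hale) > 56,000 (Meridian) > 38,000 (Calder)
Quill is highest; pays the third-highest bid, $77,000.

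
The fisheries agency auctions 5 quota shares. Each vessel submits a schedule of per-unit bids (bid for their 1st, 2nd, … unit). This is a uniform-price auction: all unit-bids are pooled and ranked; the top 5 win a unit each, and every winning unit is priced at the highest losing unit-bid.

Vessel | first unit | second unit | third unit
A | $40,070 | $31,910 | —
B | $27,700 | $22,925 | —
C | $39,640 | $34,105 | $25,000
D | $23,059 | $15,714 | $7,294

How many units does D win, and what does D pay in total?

Merging the schedules and taking the best 5: 40,070 (A-1), 39,640 (C-1), 34,105 (C-2), 31,910 (A-2), 27,700 (B-1)
First bid not allocated: $25,000.
D wins 0 unit(s) at $25,000 each.

D: 0 units, pays $0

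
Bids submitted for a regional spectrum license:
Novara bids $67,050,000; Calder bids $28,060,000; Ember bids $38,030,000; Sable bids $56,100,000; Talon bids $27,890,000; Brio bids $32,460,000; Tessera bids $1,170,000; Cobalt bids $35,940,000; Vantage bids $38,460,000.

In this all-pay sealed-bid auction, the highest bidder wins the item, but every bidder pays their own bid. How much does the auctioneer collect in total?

Total revenue: $325,160,000

Bids in order: 67,050,000 (Novara) > 56,100,000 (Sable) > 38,460,000 (Vantage) > 38,030,000 (Ember) > 35,940,000 (Cobalt) > 32,460,000 (Brio) > …
Novara wins with the top bid; all bids are sunk regardless.
Every bidder forfeits their bid regardless of winning.
Revenue = 67,050,000 + 28,060,000 + 38,030,000 + 56,100,000 + 27,890,000 + 32,460,000 + 1,170,000 + 35,940,000 + 38,460,000 = $325,160,000.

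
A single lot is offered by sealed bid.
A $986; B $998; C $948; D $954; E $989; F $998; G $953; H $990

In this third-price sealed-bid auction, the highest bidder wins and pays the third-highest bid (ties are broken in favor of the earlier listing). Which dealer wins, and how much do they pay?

Bids ranked: 998 (B) > 998 (F) > 990 (H) > 989 (E) > 986 (A) > 954 (D) > …
B and F tie at $998; tie-break gives it to B.
B is highest; pays the third-highest bid, $990.

B pays $990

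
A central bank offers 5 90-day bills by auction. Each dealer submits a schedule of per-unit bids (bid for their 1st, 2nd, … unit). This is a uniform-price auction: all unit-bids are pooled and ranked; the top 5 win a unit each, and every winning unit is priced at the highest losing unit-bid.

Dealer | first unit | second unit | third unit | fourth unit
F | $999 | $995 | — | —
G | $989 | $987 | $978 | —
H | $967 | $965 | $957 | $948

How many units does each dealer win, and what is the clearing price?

Pooled unit-bids ranked (top 5): 999 (F-1), 995 (F-2), 989 (G-1), 987 (G-2), 978 (G-3)
First bid not allocated: $967.
Allocation: F 2, G 3.

F 2, G 3; clearing price $967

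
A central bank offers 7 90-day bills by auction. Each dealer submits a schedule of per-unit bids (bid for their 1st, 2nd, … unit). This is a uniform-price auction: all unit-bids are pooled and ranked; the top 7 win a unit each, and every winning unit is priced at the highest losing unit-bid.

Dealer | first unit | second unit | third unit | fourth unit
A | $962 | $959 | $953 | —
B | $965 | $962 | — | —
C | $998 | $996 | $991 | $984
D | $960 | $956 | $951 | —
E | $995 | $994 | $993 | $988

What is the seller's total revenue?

Total revenue: $6,888

Pooled unit-bids ranked (top 7): 998 (C-1), 996 (C-2), 995 (E-1), 994 (E-2), 993 (E-3), 991 (C-3), 988 (E-4)
First bid not allocated: $984.
Allocation: C 3, E 4. Every unit priced at $984.
Revenue = 7 × 984 = $6,888.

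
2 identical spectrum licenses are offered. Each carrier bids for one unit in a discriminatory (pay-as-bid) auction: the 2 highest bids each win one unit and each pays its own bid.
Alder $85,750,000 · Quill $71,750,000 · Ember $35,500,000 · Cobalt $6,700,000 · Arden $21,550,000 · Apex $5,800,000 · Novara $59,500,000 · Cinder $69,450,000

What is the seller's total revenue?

Sorting: 85,750,000 (Alder), 71,750,000 (Quill), 69,450,000 (Cinder), 59,500,000 (Novara), …
The 2 highest are Alder, Quill.
Total revenue = 85,750,000 + 71,750,000 = $157,500,000.

Total revenue: $157,500,000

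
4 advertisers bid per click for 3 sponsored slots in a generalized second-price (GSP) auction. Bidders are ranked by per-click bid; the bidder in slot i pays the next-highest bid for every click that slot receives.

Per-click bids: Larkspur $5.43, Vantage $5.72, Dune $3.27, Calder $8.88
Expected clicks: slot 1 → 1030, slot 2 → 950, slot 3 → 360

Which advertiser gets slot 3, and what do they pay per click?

Larkspur; $3.27 per click

Per-click bids in order: $8.88 (Calder) > $5.72 (Vantage) > $5.43 (Larkspur) > $3.27 (Dune)
Slot 3 goes to the third-ranked bidder, Larkspur, who pays the next bid down: $3.27/click.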